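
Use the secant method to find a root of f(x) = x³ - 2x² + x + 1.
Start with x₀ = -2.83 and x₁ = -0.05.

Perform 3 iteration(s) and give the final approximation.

f(x) = x³ - 2x² + x + 1
x₀ = -2.83, x₁ = -0.05

Secant formula: x_{n+1} = x_n - f(x_n)(x_n - x_{n-1})/(f(x_n) - f(x_{n-1}))

Iteration 1:
  f(-2.830000) = -40.512987
  f(-0.050000) = 0.944875
  x_2 = -0.050000 - 0.944875×(-0.050000 - (-2.830000))/(0.944875 - (-40.512987))
       = -0.113360
Iteration 2:
  f(-0.050000) = 0.944875
  f(-0.113360) = 0.859483
  x_3 = -0.113360 - 0.859483×(-0.113360 - (-0.050000))/(0.859483 - 0.944875)
       = -0.751082
Iteration 3:
  f(-0.113360) = 0.859483
  f(-0.751082) = -1.303036
  x_4 = -0.751082 - (-1.303036)×(-0.751082 - (-0.113360))/(-1.303036 - 0.859483)
       = -0.366819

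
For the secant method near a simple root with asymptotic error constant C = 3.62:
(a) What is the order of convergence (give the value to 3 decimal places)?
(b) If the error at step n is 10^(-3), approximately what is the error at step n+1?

(a) Secant method has superlinear convergence with order φ = (1+√5)/2 ≈ 1.618.
    This means |e_{n+1}| ≈ C|e_n|^1.618.

(b) With |e_n| = 10^(-3) and C = 3.62:
    |e_{n+1}| ≈ 3.62 × (10^(-3))^1.618 = 3.62 × 10^(-4.85)

(a) ≈ 1.618 (golden ratio); (b) |e_{n+1}| ≈ 5.065e-05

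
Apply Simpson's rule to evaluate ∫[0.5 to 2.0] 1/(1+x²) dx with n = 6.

f(x) = 1/(1+x²)
a = 0.5, b = 2.0, n = 6
h = (b - a)/n = 0.250000

Simpson's rule: (h/3)[f(x₀) + 4f(x₁) + 2f(x₂) + ... + f(xₙ)]

x_0 = 0.5000, f(x_0) = 0.800000, coefficient = 1
x_1 = 0.7500, f(x_1) = 0.640000, coefficient = 4
x_2 = 1.0000, f(x_2) = 0.500000, coefficient = 2
x_3 = 1.2500, f(x_3) = 0.390244, coefficient = 4
x_4 = 1.5000, f(x_4) = 0.307692, coefficient = 2
x_5 = 1.7500, f(x_5) = 0.246154, coefficient = 4
x_6 = 2.0000, f(x_6) = 0.200000, coefficient = 1

I ≈ (0.250000/3) × 7.720976 = 0.643415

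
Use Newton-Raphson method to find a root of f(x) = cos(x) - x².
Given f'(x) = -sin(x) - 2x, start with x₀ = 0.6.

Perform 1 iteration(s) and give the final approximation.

f(x) = cos(x) - x²
f'(x) = -sin(x) - 2x
x₀ = 0.6

Newton-Raphson formula: x_{n+1} = x_n - f(x_n)/f'(x_n)

Iteration 1:
  f(0.600000) = 0.465336
  f'(0.600000) = -1.764642
  x_1 = 0.600000 - 0.465336/(-1.764642) = 0.863700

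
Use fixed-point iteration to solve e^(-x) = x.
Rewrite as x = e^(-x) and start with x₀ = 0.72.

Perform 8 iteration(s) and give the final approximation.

Equation: e^(-x) = x
Fixed-point form: x = e^(-x)
x₀ = 0.72

x_1 = g(0.720000) = 0.486752
x_2 = g(0.486752) = 0.614619
x_3 = g(0.614619) = 0.540847
x_4 = g(0.540847) = 0.582255
x_5 = g(0.582255) = 0.558637
x_6 = g(0.558637) = 0.571988
x_7 = g(0.571988) = 0.564402
x_8 = g(0.564402) = 0.568700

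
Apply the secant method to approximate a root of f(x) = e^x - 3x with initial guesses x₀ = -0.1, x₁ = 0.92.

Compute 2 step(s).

f(x) = e^x - 3x
x₀ = -0.1, x₁ = 0.92

Secant formula: x_{n+1} = x_n - f(x_n)(x_n - x_{n-1})/(f(x_n) - f(x_{n-1}))

Iteration 1:
  f(-0.100000) = 1.204837
  f(0.920000) = -0.250710
  x_2 = 0.920000 - (-0.250710)×(0.920000 - (-0.100000))/(-0.250710 - 1.204837)
       = 0.744311
Iteration 2:
  f(0.920000) = -0.250710
  f(0.744311) = -0.127942
  x_3 = 0.744311 - (-0.127942)×(0.744311 - 0.920000)/(-0.127942 - (-0.250710))
       = 0.561216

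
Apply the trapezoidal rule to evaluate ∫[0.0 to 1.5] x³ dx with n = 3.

f(x) = x³
a = 0.0, b = 1.5, n = 3
h = (b - a)/n = 0.500000

Trapezoidal rule: (h/2)[f(x₀) + 2f(x₁) + 2f(x₂) + ... + f(xₙ)]

x_0 = 0.0000, f(x_0) = 0.000000, coefficient = 1
x_1 = 0.5000, f(x_1) = 0.125000, coefficient = 2
x_2 = 1.0000, f(x_2) = 1.000000, coefficient = 2
x_3 = 1.5000, f(x_3) = 3.375000, coefficient = 1

I ≈ (0.500000/2) × 5.625000 = 1.406250
Exact value: 1.265625
Error: 0.140625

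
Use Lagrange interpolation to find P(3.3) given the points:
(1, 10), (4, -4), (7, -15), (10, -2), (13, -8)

Lagrange interpolation formula:
P(x) = Σ yᵢ × Lᵢ(x)
where Lᵢ(x) = Π_{j≠i} (x - xⱼ)/(xᵢ - xⱼ)

L_0(3.3) = (3.3 - 4)/(1 - 4) × (3.3 - 7)/(1 - 7) × (3.3 - 10)/(1 - 10) × (3.3 - 13)/(1 - 13) = 0.086586
L_1(3.3) = (3.3 - 1)/(4 - 1) × (3.3 - 7)/(4 - 7) × (3.3 - 10)/(4 - 10) × (3.3 - 13)/(4 - 13) = 1.137994
L_2(3.3) = (3.3 - 1)/(7 - 1) × (3.3 - 4)/(7 - 4) × (3.3 - 10)/(7 - 10) × (3.3 - 13)/(7 - 13) = -0.322944
L_3(3.3) = (3.3 - 1)/(10 - 1) × (3.3 - 4)/(10 - 4) × (3.3 - 7)/(10 - 7) × (3.3 - 13)/(10 - 13) = 0.118895
L_4(3.3) = (3.3 - 1)/(13 - 1) × (3.3 - 4)/(13 - 4) × (3.3 - 7)/(13 - 7) × (3.3 - 10)/(13 - 10) = -0.020531

P(3.3) = 10×L_0(3.3) + (-4)×L_1(3.3) + (-15)×L_2(3.3) + (-2)×L_3(3.3) + (-8)×L_4(3.3)
P(3.3) = 1.084509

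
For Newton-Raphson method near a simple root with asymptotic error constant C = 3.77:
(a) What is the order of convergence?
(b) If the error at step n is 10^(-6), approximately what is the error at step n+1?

(a) Newton-Raphson has quadratic (order 2) convergence near simple roots.
    This means |e_{n+1}| ≈ C|e_n|².

(b) With |e_n| = 10^(-6) and C = 3.77:
    |e_{n+1}| ≈ 3.77 × (10^(-6))² = 3.77 × 10^(-12)

(a) 2 (quadratic); (b) |e_{n+1}| ≈ 3.770e-12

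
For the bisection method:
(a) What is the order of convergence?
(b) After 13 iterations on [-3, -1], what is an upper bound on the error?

(a) Bisection has linear (order 1) convergence; the error is halved each step.

(b) Error bound = (b-a)/2^n = (-1 - (-3))/2^{13}
    = 2/2^{13}

(a) 1 (linear); (b) error ≤ 2.44e-04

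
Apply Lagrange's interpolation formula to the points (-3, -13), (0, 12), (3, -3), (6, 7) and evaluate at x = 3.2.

Lagrange interpolation formula:
P(x) = Σ yᵢ × Lᵢ(x)
where Lᵢ(x) = Π_{j≠i} (x - xⱼ)/(xᵢ - xⱼ)

L_0(3.2) = (3.2 - 0)/(-3 - 0) × (3.2 - 3)/(-3 - 3) × (3.2 - 6)/(-3 - 6) = 0.011062
L_1(3.2) = (3.2 - (-3))/(0 - (-3)) × (3.2 - 3)/(0 - 3) × (3.2 - 6)/(0 - 6) = -0.064296
L_2(3.2) = (3.2 - (-3))/(3 - (-3)) × (3.2 - 0)/(3 - 0) × (3.2 - 6)/(3 - 6) = 1.028741
L_3(3.2) = (3.2 - (-3))/(6 - (-3)) × (3.2 - 0)/(6 - 0) × (3.2 - 3)/(6 - 3) = 0.024494

P(3.2) = (-13)×L_0(3.2) + 12×L_1(3.2) + (-3)×L_2(3.2) + 7×L_3(3.2)
P(3.2) = -3.830123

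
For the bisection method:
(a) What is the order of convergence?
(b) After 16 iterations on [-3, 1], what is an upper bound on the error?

(a) Bisection has linear (order 1) convergence; the error is halved each step.

(b) Error bound = (b-a)/2^n = (1 - (-3))/2^{16}
    = 4/2^{16}

(a) 1 (linear); (b) error ≤ 6.10e-05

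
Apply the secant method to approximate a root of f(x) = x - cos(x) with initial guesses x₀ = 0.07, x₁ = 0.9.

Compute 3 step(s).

f(x) = x - cos(x)
x₀ = 0.07, x₁ = 0.9

Secant formula: x_{n+1} = x_n - f(x_n)(x_n - x_{n-1})/(f(x_n) - f(x_{n-1}))

Iteration 1:
  f(0.070000) = -0.927551
  f(0.900000) = 0.278390
  x_2 = 0.900000 - 0.278390×(0.900000 - 0.070000)/(0.278390 - (-0.927551))
       = 0.708396
Iteration 2:
  f(0.900000) = 0.278390
  f(0.708396) = -0.051011
  x_3 = 0.708396 - (-0.051011)×(0.708396 - 0.900000)/(-0.051011 - 0.278390)
       = 0.738067
Iteration 3:
  f(0.708396) = -0.051011
  f(0.738067) = -0.001703
  x_4 = 0.738067 - (-0.001703)×(0.738067 - 0.708396)/(-0.001703 - (-0.051011))
       = 0.739092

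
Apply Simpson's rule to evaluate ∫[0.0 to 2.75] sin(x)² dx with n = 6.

f(x) = sin(x)²
a = 0.0, b = 2.75, n = 6
h = (b - a)/n = 0.458333

Simpson's rule: (h/3)[f(x₀) + 4f(x₁) + 2f(x₂) + ... + f(xₙ)]

x_0 = 0.0000, f(x_0) = 0.000000, coefficient = 1
x_1 = 0.4583, f(x_1) = 0.195766, coefficient = 4
x_2 = 0.9167, f(x_2) = 0.629766, coefficient = 2
x_3 = 1.3750, f(x_3) = 0.962151, coefficient = 4
x_4 = 1.8333, f(x_4) = 0.932643, coefficient = 2
x_5 = 2.2917, f(x_5) = 0.564349, coefficient = 4
x_6 = 2.7500, f(x_6) = 0.145665, coefficient = 1

I ≈ (0.458333/3) × 10.159546 = 1.552153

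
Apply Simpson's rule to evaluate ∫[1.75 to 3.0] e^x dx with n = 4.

f(x) = e^x
a = 1.75, b = 3.0, n = 4
h = (b - a)/n = 0.312500

Simpson's rule: (h/3)[f(x₀) + 4f(x₁) + 2f(x₂) + ... + f(xₙ)]

x_0 = 1.7500, f(x_0) = 5.754603, coefficient = 1
x_1 = 2.0625, f(x_1) = 7.865609, coefficient = 4
x_2 = 2.3750, f(x_2) = 10.751013, coefficient = 2
x_3 = 2.6875, f(x_3) = 14.694893, coefficient = 4
x_4 = 3.0000, f(x_4) = 20.085537, coefficient = 1

I ≈ (0.312500/3) × 137.584174 = 14.331685
Exact value: 14.330934
Error: 0.000751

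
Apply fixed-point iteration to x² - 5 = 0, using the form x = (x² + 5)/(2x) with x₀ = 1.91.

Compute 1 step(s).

Equation: x² - 5 = 0
Fixed-point form: x = (x² + 5)/(2x)
x₀ = 1.91

x_1 = g(1.910000) = 2.263901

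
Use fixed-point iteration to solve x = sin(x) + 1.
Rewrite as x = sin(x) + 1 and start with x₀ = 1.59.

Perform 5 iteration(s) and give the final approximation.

Equation: x = sin(x) + 1
Fixed-point form: x = sin(x) + 1
x₀ = 1.59

x_1 = g(1.590000) = 1.999816
x_2 = g(1.999816) = 1.909374
x_3 = g(1.909374) = 1.943228
x_4 = g(1.943228) = 1.931445
x_5 = g(1.931445) = 1.935668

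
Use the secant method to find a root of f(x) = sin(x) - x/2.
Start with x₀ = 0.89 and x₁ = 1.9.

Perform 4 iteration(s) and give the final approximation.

f(x) = sin(x) - x/2
x₀ = 0.89, x₁ = 1.9

Secant formula: x_{n+1} = x_n - f(x_n)(x_n - x_{n-1})/(f(x_n) - f(x_{n-1}))

Iteration 1:
  f(0.890000) = 0.332072
  f(1.900000) = -0.003700
  x_2 = 1.900000 - (-0.003700)×(1.900000 - 0.890000)/(-0.003700 - 0.332072)
       = 1.888871
Iteration 2:
  f(1.900000) = -0.003700
  f(1.888871) = 0.005404
  x_3 = 1.888871 - 0.005404×(1.888871 - 1.900000)/(0.005404 - (-0.003700))
       = 1.895477
Iteration 3:
  f(1.888871) = 0.005404
  f(1.895477) = 0.000014
  x_4 = 1.895477 - 0.000014×(1.895477 - 1.888871)/(0.000014 - 0.005404)
       = 1.895494
Iteration 4:
  f(1.895477) = 0.000014
  f(1.895494) = 0.000000
  x_5 = 1.895494 - 0.000000×(1.895494 - 1.895477)/(0.000000 - 0.000014)
       = 1.895494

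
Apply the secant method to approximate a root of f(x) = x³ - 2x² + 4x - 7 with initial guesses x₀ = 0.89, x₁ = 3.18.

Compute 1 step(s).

f(x) = x³ - 2x² + 4x - 7
x₀ = 0.89, x₁ = 3.18

Secant formula: x_{n+1} = x_n - f(x_n)(x_n - x_{n-1})/(f(x_n) - f(x_{n-1}))

Iteration 1:
  f(0.890000) = -4.319231
  f(3.180000) = 17.652632
  x_2 = 3.180000 - 17.652632×(3.180000 - 0.890000)/(17.652632 - (-4.319231))
       = 1.340168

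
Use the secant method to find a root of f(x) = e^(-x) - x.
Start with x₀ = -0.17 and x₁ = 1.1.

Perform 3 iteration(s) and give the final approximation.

f(x) = e^(-x) - x
x₀ = -0.17, x₁ = 1.1

Secant formula: x_{n+1} = x_n - f(x_n)(x_n - x_{n-1})/(f(x_n) - f(x_{n-1}))

Iteration 1:
  f(-0.170000) = 1.355305
  f(1.100000) = -0.767129
  x_2 = 1.100000 - (-0.767129)×(1.100000 - (-0.170000))/(-0.767129 - 1.355305)
       = 0.640973
Iteration 2:
  f(1.100000) = -0.767129
  f(0.640973) = -0.114194
  x_3 = 0.640973 - (-0.114194)×(0.640973 - 1.100000)/(-0.114194 - (-0.767129))
       = 0.560693
Iteration 3:
  f(0.640973) = -0.114194
  f(0.560693) = 0.010121
  x_4 = 0.560693 - 0.010121×(0.560693 - 0.640973)/(0.010121 - (-0.114194))
       = 0.567229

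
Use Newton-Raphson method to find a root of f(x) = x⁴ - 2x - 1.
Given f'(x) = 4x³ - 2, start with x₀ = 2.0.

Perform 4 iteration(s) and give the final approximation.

f(x) = x⁴ - 2x - 1
f'(x) = 4x³ - 2
x₀ = 2.0

Newton-Raphson formula: x_{n+1} = x_n - f(x_n)/f'(x_n)

Iteration 1:
  f(2.000000) = 11.000000
  f'(2.000000) = 30.000000
  x_1 = 2.000000 - 11.000000/30.000000 = 1.633333
Iteration 2:
  f(1.633333) = 2.850372
  f'(1.633333) = 15.429481
  x_2 = 1.633333 - 2.850372/15.429481 = 1.448598
Iteration 3:
  f(1.448598) = 0.506238
  f'(1.448598) = 10.159160
  x_3 = 1.448598 - 0.506238/10.159160 = 1.398767
Iteration 4:
  f(1.398767) = 0.030553
  f'(1.398767) = 8.947032
  x_4 = 1.398767 - 0.030553/8.947032 = 1.395352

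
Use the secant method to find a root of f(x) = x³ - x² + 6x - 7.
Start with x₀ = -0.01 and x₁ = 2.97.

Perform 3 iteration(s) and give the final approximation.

f(x) = x³ - x² + 6x - 7
x₀ = -0.01, x₁ = 2.97

Secant formula: x_{n+1} = x_n - f(x_n)(x_n - x_{n-1})/(f(x_n) - f(x_{n-1}))

Iteration 1:
  f(-0.010000) = -7.060101
  f(2.970000) = 28.197173
  x_2 = 2.970000 - 28.197173×(2.970000 - (-0.010000))/(28.197173 - (-7.060101))
       = 0.586731
Iteration 2:
  f(2.970000) = 28.197173
  f(0.586731) = -3.621884
  x_3 = 0.586731 - (-3.621884)×(0.586731 - 2.970000)/(-3.621884 - 28.197173)
       = 0.858012
Iteration 3:
  f(0.586731) = -3.621884
  f(0.858012) = -1.956455
  x_4 = 0.858012 - (-1.956455)×(0.858012 - 0.586731)/(-1.956455 - (-3.621884))
       = 1.176699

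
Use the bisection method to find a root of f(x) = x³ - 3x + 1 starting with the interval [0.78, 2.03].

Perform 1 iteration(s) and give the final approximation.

f(x) = x³ - 3x + 1
Initial interval: [0.78, 2.03]

Iteration 1:
  c_1 = (0.780000 + 2.030000)/2 = 1.405000
  f(c_1) = f(1.405000) = -0.441495
  f(a) × f(c) ≥ 0, new interval: [1.405000, 2.030000]

After 1 iteration(s), the approximation is c_1 = 1.405000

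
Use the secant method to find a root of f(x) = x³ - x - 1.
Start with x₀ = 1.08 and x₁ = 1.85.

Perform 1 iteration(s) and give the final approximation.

f(x) = x³ - x - 1
x₀ = 1.08, x₁ = 1.85

Secant formula: x_{n+1} = x_n - f(x_n)(x_n - x_{n-1})/(f(x_n) - f(x_{n-1}))

Iteration 1:
  f(1.080000) = -0.820288
  f(1.850000) = 3.481625
  x_2 = 1.850000 - 3.481625×(1.850000 - 1.080000)/(3.481625 - (-0.820288))
       = 1.226823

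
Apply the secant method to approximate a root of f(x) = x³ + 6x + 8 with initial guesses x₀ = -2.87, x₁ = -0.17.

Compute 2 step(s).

f(x) = x³ + 6x + 8
x₀ = -2.87, x₁ = -0.17

Secant formula: x_{n+1} = x_n - f(x_n)(x_n - x_{n-1})/(f(x_n) - f(x_{n-1}))

Iteration 1:
  f(-2.870000) = -32.859903
  f(-0.170000) = 6.975087
  x_2 = -0.170000 - 6.975087×(-0.170000 - (-2.870000))/(6.975087 - (-32.859903))
       = -0.642769
Iteration 2:
  f(-0.170000) = 6.975087
  f(-0.642769) = 3.877827
  x_3 = -0.642769 - 3.877827×(-0.642769 - (-0.170000))/(3.877827 - 6.975087)
       = -1.234684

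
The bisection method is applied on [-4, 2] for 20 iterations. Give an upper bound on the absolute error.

Bisection error bound: |error| ≤ (b-a)/2^n
|error| ≤ (2 - (-4))/2^20 = 6/2^20
|error| ≤ 0.0000057220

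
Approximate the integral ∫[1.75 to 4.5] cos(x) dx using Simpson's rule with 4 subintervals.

f(x) = cos(x)
a = 1.75, b = 4.5, n = 4
h = (b - a)/n = 0.687500

Simpson's rule: (h/3)[f(x₀) + 4f(x₁) + 2f(x₂) + ... + f(xₙ)]

x_0 = 1.7500, f(x_0) = -0.178246, coefficient = 1
x_1 = 2.4375, f(x_1) = -0.762199, coefficient = 4
x_2 = 3.1250, f(x_2) = -0.999862, coefficient = 2
x_3 = 3.8125, f(x_3) = -0.783258, coefficient = 4
x_4 = 4.5000, f(x_4) = -0.210796, coefficient = 1

I ≈ (0.687500/3) × -8.570595 = -1.964095
Exact value: -1.961516
Error: 0.002579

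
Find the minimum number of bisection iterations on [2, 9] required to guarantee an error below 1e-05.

We need (b-a)/2^n ≤ 1e-05
(9 - 2)/2^n ≤ 1e-05
7/2^n ≤ 1e-05
2^n ≥ 700000
n ≥ log₂(700000) = 19.42
n ≥ 20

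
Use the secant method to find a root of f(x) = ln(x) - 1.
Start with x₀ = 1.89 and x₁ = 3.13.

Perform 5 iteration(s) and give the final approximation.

f(x) = ln(x) - 1
x₀ = 1.89, x₁ = 3.13

Secant formula: x_{n+1} = x_n - f(x_n)(x_n - x_{n-1})/(f(x_n) - f(x_{n-1}))

Iteration 1:
  f(1.890000) = -0.363423
  f(3.130000) = 0.141033
  x_2 = 3.130000 - 0.141033×(3.130000 - 1.890000)/(0.141033 - (-0.363423))
       = 2.783328
Iteration 2:
  f(3.130000) = 0.141033
  f(2.783328) = 0.023647
  x_3 = 2.783328 - 0.023647×(2.783328 - 3.130000)/(0.023647 - 0.141033)
       = 2.713491
Iteration 3:
  f(2.783328) = 0.023647
  f(2.713491) = -0.001764
  x_4 = 2.713491 - (-0.001764)×(2.713491 - 2.783328)/(-0.001764 - 0.023647)
       = 2.718339
Iteration 4:
  f(2.713491) = -0.001764
  f(2.718339) = 0.000021
  x_5 = 2.718339 - 0.000021×(2.718339 - 2.713491)/(0.000021 - (-0.001764))
       = 2.718282
Iteration 5:
  f(2.718339) = 0.000021
  f(2.718282) = 0.000000
  x_6 = 2.718282 - 0.000000×(2.718282 - 2.718339)/(0.000000 - 0.000021)
       = 2.718282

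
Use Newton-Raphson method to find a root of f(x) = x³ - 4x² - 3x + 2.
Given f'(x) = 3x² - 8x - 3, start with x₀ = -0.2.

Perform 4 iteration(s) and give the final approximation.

f(x) = x³ - 4x² - 3x + 2
f'(x) = 3x² - 8x - 3
x₀ = -0.2

Newton-Raphson formula: x_{n+1} = x_n - f(x_n)/f'(x_n)

Iteration 1:
  f(-0.200000) = 2.432000
  f'(-0.200000) = -1.280000
  x_1 = -0.200000 - 2.432000/(-1.280000) = 1.700000
Iteration 2:
  f(1.700000) = -9.747000
  f'(1.700000) = -7.930000
  x_2 = 1.700000 - (-9.747000)/(-7.930000) = 0.470870
Iteration 3:
  f(0.470870) = -0.195084
  f'(0.470870) = -6.101805
  x_3 = 0.470870 - (-0.195084)/(-6.101805) = 0.438899
Iteration 4:
  f(0.438899) = -0.002677
  f'(0.438899) = -5.933293
  x_4 = 0.438899 - (-0.002677)/(-5.933293) = 0.438447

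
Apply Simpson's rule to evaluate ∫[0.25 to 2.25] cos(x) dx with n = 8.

f(x) = cos(x)
a = 0.25, b = 2.25, n = 8
h = (b - a)/n = 0.250000

Simpson's rule: (h/3)[f(x₀) + 4f(x₁) + 2f(x₂) + ... + f(xₙ)]

x_0 = 0.2500, f(x_0) = 0.968912, coefficient = 1
x_1 = 0.5000, f(x_1) = 0.877583, coefficient = 4
x_2 = 0.7500, f(x_2) = 0.731689, coefficient = 2
x_3 = 1.0000, f(x_3) = 0.540302, coefficient = 4
x_4 = 1.2500, f(x_4) = 0.315322, coefficient = 2
x_5 = 1.5000, f(x_5) = 0.070737, coefficient = 4
x_6 = 1.7500, f(x_6) = -0.178246, coefficient = 2
x_7 = 2.0000, f(x_7) = -0.416147, coefficient = 4
x_8 = 2.2500, f(x_8) = -0.628174, coefficient = 1

I ≈ (0.250000/3) × 6.368170 = 0.530681
Exact value: 0.530669
Error: 0.000012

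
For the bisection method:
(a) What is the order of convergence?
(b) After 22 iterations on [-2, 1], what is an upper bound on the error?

(a) Bisection has linear (order 1) convergence; the error is halved each step.

(b) Error bound = (b-a)/2^n = (1 - (-2))/2^{22}
    = 3/2^{22}

(a) 1 (linear); (b) error ≤ 7.15e-07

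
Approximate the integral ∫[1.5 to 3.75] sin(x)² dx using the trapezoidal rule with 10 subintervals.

f(x) = sin(x)²
a = 1.5, b = 3.75, n = 10
h = (b - a)/n = 0.225000

Trapezoidal rule: (h/2)[f(x₀) + 2f(x₁) + 2f(x₂) + ... + f(xₙ)]

x_0 = 1.5000, f(x_0) = 0.994996, coefficient = 1
x_1 = 1.7250, f(x_1) = 0.976409, coefficient = 2
x_2 = 1.9500, f(x_2) = 0.862966, coefficient = 2
x_3 = 2.1750, f(x_3) = 0.677255, coefficient = 2
x_4 = 2.4000, f(x_4) = 0.456251, coefficient = 2
x_5 = 2.6250, f(x_5) = 0.243957, coefficient = 2
x_6 = 2.8500, f(x_6) = 0.082644, coefficient = 2
x_7 = 3.0750, f(x_7) = 0.004428, coefficient = 2
x_8 = 3.3000, f(x_8) = 0.024884, coefficient = 2
x_9 = 3.5250, f(x_9) = 0.139938, coefficient = 2
x_10 = 3.7500, f(x_10) = 0.326682, coefficient = 1

I ≈ (0.225000/2) × 8.259140 = 0.929153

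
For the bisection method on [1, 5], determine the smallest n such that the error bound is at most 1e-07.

We need (b-a)/2^n ≤ 1e-07
(5 - 1)/2^n ≤ 1e-07
4/2^n ≤ 1e-07
2^n ≥ 40000000
n ≥ log₂(40000000) = 25.25
n ≥ 26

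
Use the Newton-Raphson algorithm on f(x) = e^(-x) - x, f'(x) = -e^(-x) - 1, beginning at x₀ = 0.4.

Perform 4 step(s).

f(x) = e^(-x) - x
f'(x) = -e^(-x) - 1
x₀ = 0.4

Newton-Raphson formula: x_{n+1} = x_n - f(x_n)/f'(x_n)

Iteration 1:
  f(0.400000) = 0.270320
  f'(0.400000) = -1.670320
  x_1 = 0.400000 - 0.270320/(-1.670320) = 0.561837
Iteration 2:
  f(0.561837) = 0.008323
  f'(0.561837) = -1.570161
  x_2 = 0.561837 - 0.008323/(-1.570161) = 0.567138
Iteration 3:
  f(0.567138) = 0.000008
  f'(0.567138) = -1.567146
  x_3 = 0.567138 - 0.000008/(-1.567146) = 0.567143
Iteration 4:
  f(0.567143) = 0.000000
  f'(0.567143) = -1.567143
  x_4 = 0.567143 - 0.000000/(-1.567143) = 0.567143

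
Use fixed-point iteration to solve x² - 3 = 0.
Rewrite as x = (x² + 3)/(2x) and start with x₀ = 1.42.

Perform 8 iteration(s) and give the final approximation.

Equation: x² - 3 = 0
Fixed-point form: x = (x² + 3)/(2x)
x₀ = 1.42

x_1 = g(1.420000) = 1.766338
x_2 = g(1.766338) = 1.732384
x_3 = g(1.732384) = 1.732051
x_4 = g(1.732051) = 1.732051
x_5 = g(1.732051) = 1.732051
x_6 = g(1.732051) = 1.732051
x_7 = g(1.732051) = 1.732051
x_8 = g(1.732051) = 1.732051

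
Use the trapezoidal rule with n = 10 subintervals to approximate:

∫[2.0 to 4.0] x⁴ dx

f(x) = x⁴
a = 2.0, b = 4.0, n = 10
h = (b - a)/n = 0.200000

Trapezoidal rule: (h/2)[f(x₀) + 2f(x₁) + 2f(x₂) + ... + f(xₙ)]

x_0 = 2.0000, f(x_0) = 16.000000, coefficient = 1
x_1 = 2.2000, f(x_1) = 23.425600, coefficient = 2
x_2 = 2.4000, f(x_2) = 33.177600, coefficient = 2
x_3 = 2.6000, f(x_3) = 45.697600, coefficient = 2
x_4 = 2.8000, f(x_4) = 61.465600, coefficient = 2
x_5 = 3.0000, f(x_5) = 81.000000, coefficient = 2
x_6 = 3.2000, f(x_6) = 104.857600, coefficient = 2
x_7 = 3.4000, f(x_7) = 133.633600, coefficient = 2
x_8 = 3.6000, f(x_8) = 167.961600, coefficient = 2
x_9 = 3.8000, f(x_9) = 208.513600, coefficient = 2
x_10 = 4.0000, f(x_10) = 256.000000, coefficient = 1

I ≈ (0.200000/2) × 1991.465600 = 199.146560
Exact value: 198.400000
Error: 0.746560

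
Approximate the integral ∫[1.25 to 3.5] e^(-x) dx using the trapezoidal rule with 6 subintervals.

f(x) = e^(-x)
a = 1.25, b = 3.5, n = 6
h = (b - a)/n = 0.375000

Trapezoidal rule: (h/2)[f(x₀) + 2f(x₁) + 2f(x₂) + ... + f(xₙ)]

x_0 = 1.2500, f(x_0) = 0.286505, coefficient = 1
x_1 = 1.6250, f(x_1) = 0.196912, coefficient = 2
x_2 = 2.0000, f(x_2) = 0.135335, coefficient = 2
x_3 = 2.3750, f(x_3) = 0.093014, coefficient = 2
x_4 = 2.7500, f(x_4) = 0.063928, coefficient = 2
x_5 = 3.1250, f(x_5) = 0.043937, coefficient = 2
x_6 = 3.5000, f(x_6) = 0.030197, coefficient = 1

I ≈ (0.375000/2) × 1.382955 = 0.259304
Exact value: 0.256307
Error: 0.002997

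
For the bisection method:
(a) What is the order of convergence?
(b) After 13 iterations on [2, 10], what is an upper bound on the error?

(a) Bisection has linear (order 1) convergence; the error is halved each step.

(b) Error bound = (b-a)/2^n = (10 - 2)/2^{13}
    = 8/2^{13}

(a) 1 (linear); (b) error ≤ 9.77e-04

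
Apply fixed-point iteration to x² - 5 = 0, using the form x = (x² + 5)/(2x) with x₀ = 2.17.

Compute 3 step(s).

Equation: x² - 5 = 0
Fixed-point form: x = (x² + 5)/(2x)
x₀ = 2.17

x_1 = g(2.170000) = 2.237074
x_2 = g(2.237074) = 2.236068
x_3 = g(2.236068) = 2.236068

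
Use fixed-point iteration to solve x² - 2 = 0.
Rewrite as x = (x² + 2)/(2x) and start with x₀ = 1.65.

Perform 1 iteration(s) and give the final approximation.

Equation: x² - 2 = 0
Fixed-point form: x = (x² + 2)/(2x)
x₀ = 1.65

x_1 = g(1.650000) = 1.431061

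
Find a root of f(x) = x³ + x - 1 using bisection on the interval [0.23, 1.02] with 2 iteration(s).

f(x) = x³ + x - 1
Initial interval: [0.23, 1.02]

Iteration 1:
  c_1 = (0.230000 + 1.020000)/2 = 0.625000
  f(c_1) = f(0.625000) = -0.130859
  f(a) × f(c) ≥ 0, new interval: [0.625000, 1.020000]
Iteration 2:
  c_2 = (0.625000 + 1.020000)/2 = 0.822500
  f(c_2) = f(0.822500) = 0.378926
  f(a) × f(c) < 0, new interval: [0.625000, 0.822500]

After 2 iteration(s), the approximation is c_2 = 0.822500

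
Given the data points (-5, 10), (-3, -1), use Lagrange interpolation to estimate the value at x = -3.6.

Lagrange interpolation formula:
P(x) = Σ yᵢ × Lᵢ(x)
where Lᵢ(x) = Π_{j≠i} (x - xⱼ)/(xᵢ - xⱼ)

L_0(-3.6) = (-3.6 - (-3))/(-5 - (-3)) = 0.300000
L_1(-3.6) = (-3.6 - (-5))/(-3 - (-5)) = 0.700000

P(-3.6) = 10×L_0(-3.6) + (-1)×L_1(-3.6)
P(-3.6) = 2.300000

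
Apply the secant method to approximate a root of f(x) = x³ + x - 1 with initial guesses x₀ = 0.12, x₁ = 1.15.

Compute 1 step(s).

f(x) = x³ + x - 1
x₀ = 0.12, x₁ = 1.15

Secant formula: x_{n+1} = x_n - f(x_n)(x_n - x_{n-1})/(f(x_n) - f(x_{n-1}))

Iteration 1:
  f(0.120000) = -0.878272
  f(1.150000) = 1.670875
  x_2 = 1.150000 - 1.670875×(1.150000 - 0.120000)/(1.670875 - (-0.878272))
       = 0.474872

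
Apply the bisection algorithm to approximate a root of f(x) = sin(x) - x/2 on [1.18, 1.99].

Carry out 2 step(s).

f(x) = sin(x) - x/2
Initial interval: [1.18, 1.99]

Iteration 1:
  c_1 = (1.180000 + 1.990000)/2 = 1.585000
  f(c_1) = f(1.585000) = 0.207399
  f(a) × f(c) ≥ 0, new interval: [1.585000, 1.990000]
Iteration 2:
  c_2 = (1.585000 + 1.990000)/2 = 1.787500
  f(c_2) = f(1.787500) = 0.082862
  f(a) × f(c) ≥ 0, new interval: [1.787500, 1.990000]

After 2 iteration(s), the approximation is c_2 = 1.787500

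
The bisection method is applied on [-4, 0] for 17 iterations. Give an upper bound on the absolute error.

Bisection error bound: |error| ≤ (b-a)/2^n
|error| ≤ (0 - (-4))/2^17 = 4/2^17
|error| ≤ 0.0000305176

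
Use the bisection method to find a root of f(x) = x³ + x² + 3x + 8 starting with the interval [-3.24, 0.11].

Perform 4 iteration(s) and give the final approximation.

f(x) = x³ + x² + 3x + 8
Initial interval: [-3.24, 0.11]

Iteration 1:
  c_1 = (-3.240000 + 0.110000)/2 = -1.565000
  f(c_1) = f(-1.565000) = 1.921188
  f(a) × f(c) < 0, new interval: [-3.240000, -1.565000]
Iteration 2:
  c_2 = (-3.240000 + (-1.565000))/2 = -2.402500
  f(c_2) = f(-2.402500) = -7.302739
  f(a) × f(c) ≥ 0, new interval: [-2.402500, -1.565000]
Iteration 3:
  c_3 = (-2.402500 + (-1.565000))/2 = -1.983750
  f(c_3) = f(-1.983750) = -1.822566
  f(a) × f(c) ≥ 0, new interval: [-1.983750, -1.565000]
Iteration 4:
  c_4 = (-1.983750 + (-1.565000))/2 = -1.774375
  f(c_4) = f(-1.774375) = 0.238828
  f(a) × f(c) < 0, new interval: [-1.983750, -1.774375]

After 4 iteration(s), the approximation is c_4 = -1.774375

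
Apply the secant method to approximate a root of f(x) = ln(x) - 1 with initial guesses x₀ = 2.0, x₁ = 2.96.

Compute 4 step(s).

f(x) = ln(x) - 1
x₀ = 2.0, x₁ = 2.96

Secant formula: x_{n+1} = x_n - f(x_n)(x_n - x_{n-1})/(f(x_n) - f(x_{n-1}))

Iteration 1:
  f(2.000000) = -0.306853
  f(2.960000) = 0.085189
  x_2 = 2.960000 - 0.085189×(2.960000 - 2.000000)/(0.085189 - (-0.306853))
       = 2.751396
Iteration 2:
  f(2.960000) = 0.085189
  f(2.751396) = 0.012108
  x_3 = 2.751396 - 0.012108×(2.751396 - 2.960000)/(0.012108 - 0.085189)
       = 2.716833
Iteration 3:
  f(2.751396) = 0.012108
  f(2.716833) = -0.000533
  x_4 = 2.716833 - (-0.000533)×(2.716833 - 2.751396)/(-0.000533 - 0.012108)
       = 2.718291
Iteration 4:
  f(2.716833) = -0.000533
  f(2.718291) = 0.000003
  x_5 = 2.718291 - 0.000003×(2.718291 - 2.716833)/(0.000003 - (-0.000533))
       = 2.718282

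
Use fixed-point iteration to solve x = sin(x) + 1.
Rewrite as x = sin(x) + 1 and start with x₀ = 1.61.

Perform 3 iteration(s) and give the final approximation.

Equation: x = sin(x) + 1
Fixed-point form: x = sin(x) + 1
x₀ = 1.61

x_1 = g(1.610000) = 1.999232
x_2 = g(1.999232) = 1.909617
x_3 = g(1.909617) = 1.943147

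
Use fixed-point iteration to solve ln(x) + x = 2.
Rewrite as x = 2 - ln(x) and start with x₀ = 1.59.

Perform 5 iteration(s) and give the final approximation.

Equation: ln(x) + x = 2
Fixed-point form: x = 2 - ln(x)
x₀ = 1.59

x_1 = g(1.590000) = 1.536266
x_2 = g(1.536266) = 1.570645
x_3 = g(1.570645) = 1.548514
x_4 = g(1.548514) = 1.562705
x_5 = g(1.562705) = 1.553582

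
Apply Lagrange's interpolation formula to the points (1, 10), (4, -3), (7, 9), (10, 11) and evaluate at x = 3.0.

Lagrange interpolation formula:
P(x) = Σ yᵢ × Lᵢ(x)
where Lᵢ(x) = Π_{j≠i} (x - xⱼ)/(xᵢ - xⱼ)

L_0(3.0) = (3.0 - 4)/(1 - 4) × (3.0 - 7)/(1 - 7) × (3.0 - 10)/(1 - 10) = 0.172840
L_1(3.0) = (3.0 - 1)/(4 - 1) × (3.0 - 7)/(4 - 7) × (3.0 - 10)/(4 - 10) = 1.037037
L_2(3.0) = (3.0 - 1)/(7 - 1) × (3.0 - 4)/(7 - 4) × (3.0 - 10)/(7 - 10) = -0.259259
L_3(3.0) = (3.0 - 1)/(10 - 1) × (3.0 - 4)/(10 - 4) × (3.0 - 7)/(10 - 7) = 0.049383

P(3.0) = 10×L_0(3.0) + (-3)×L_1(3.0) + 9×L_2(3.0) + 11×L_3(3.0)
P(3.0) = -3.172840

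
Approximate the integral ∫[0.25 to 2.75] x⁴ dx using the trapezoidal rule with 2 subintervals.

f(x) = x⁴
a = 0.25, b = 2.75, n = 2
h = (b - a)/n = 1.250000

Trapezoidal rule: (h/2)[f(x₀) + 2f(x₁) + 2f(x₂) + ... + f(xₙ)]

x_0 = 0.2500, f(x_0) = 0.003906, coefficient = 1
x_1 = 1.5000, f(x_1) = 5.062500, coefficient = 2
x_2 = 2.7500, f(x_2) = 57.191406, coefficient = 1

I ≈ (1.250000/2) × 67.320312 = 42.075195
Exact value: 31.455078
Error: 10.620117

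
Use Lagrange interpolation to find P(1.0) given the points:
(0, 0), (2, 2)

Lagrange interpolation formula:
P(x) = Σ yᵢ × Lᵢ(x)
where Lᵢ(x) = Π_{j≠i} (x - xⱼ)/(xᵢ - xⱼ)

L_0(1.0) = (1.0 - 2)/(0 - 2) = 0.500000
L_1(1.0) = (1.0 - 0)/(2 - 0) = 0.500000

P(1.0) = 0×L_0(1.0) + 2×L_1(1.0)
P(1.0) = 1.000000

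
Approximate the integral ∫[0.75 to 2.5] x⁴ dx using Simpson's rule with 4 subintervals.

f(x) = x⁴
a = 0.75, b = 2.5, n = 4
h = (b - a)/n = 0.437500

Simpson's rule: (h/3)[f(x₀) + 4f(x₁) + 2f(x₂) + ... + f(xₙ)]

x_0 = 0.7500, f(x_0) = 0.316406, coefficient = 1
x_1 = 1.1875, f(x_1) = 1.988541, coefficient = 4
x_2 = 1.6250, f(x_2) = 6.972900, coefficient = 2
x_3 = 2.0625, f(x_3) = 18.095718, coefficient = 4
x_4 = 2.5000, f(x_4) = 39.062500, coefficient = 1

I ≈ (0.437500/3) × 133.661743 = 19.492338
Exact value: 19.483789
Error: 0.008548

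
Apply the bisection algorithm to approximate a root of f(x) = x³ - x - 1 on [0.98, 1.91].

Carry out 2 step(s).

f(x) = x³ - x - 1
Initial interval: [0.98, 1.91]

Iteration 1:
  c_1 = (0.980000 + 1.910000)/2 = 1.445000
  f(c_1) = f(1.445000) = 0.572196
  f(a) × f(c) < 0, new interval: [0.980000, 1.445000]
Iteration 2:
  c_2 = (0.980000 + 1.445000)/2 = 1.212500
  f(c_2) = f(1.212500) = -0.429936
  f(a) × f(c) ≥ 0, new interval: [1.212500, 1.445000]

After 2 iteration(s), the approximation is c_2 = 1.212500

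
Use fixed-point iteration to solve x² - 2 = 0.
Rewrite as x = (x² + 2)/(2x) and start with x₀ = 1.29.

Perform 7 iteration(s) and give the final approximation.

Equation: x² - 2 = 0
Fixed-point form: x = (x² + 2)/(2x)
x₀ = 1.29

x_1 = g(1.290000) = 1.420194
x_2 = g(1.420194) = 1.414226
x_3 = g(1.414226) = 1.414214
x_4 = g(1.414214) = 1.414214
x_5 = g(1.414214) = 1.414214
x_6 = g(1.414214) = 1.414214
x_7 = g(1.414214) = 1.414214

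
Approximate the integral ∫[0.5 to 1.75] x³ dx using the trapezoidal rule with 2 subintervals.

f(x) = x³
a = 0.5, b = 1.75, n = 2
h = (b - a)/n = 0.625000

Trapezoidal rule: (h/2)[f(x₀) + 2f(x₁) + 2f(x₂) + ... + f(xₙ)]

x_0 = 0.5000, f(x_0) = 0.125000, coefficient = 1
x_1 = 1.1250, f(x_1) = 1.423828, coefficient = 2
x_2 = 1.7500, f(x_2) = 5.359375, coefficient = 1

I ≈ (0.625000/2) × 8.332031 = 2.603760
Exact value: 2.329102
Error: 0.274658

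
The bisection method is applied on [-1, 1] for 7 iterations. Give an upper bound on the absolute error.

Bisection error bound: |error| ≤ (b-a)/2^n
|error| ≤ (1 - (-1))/2^7 = 2/2^7
|error| ≤ 0.0156250000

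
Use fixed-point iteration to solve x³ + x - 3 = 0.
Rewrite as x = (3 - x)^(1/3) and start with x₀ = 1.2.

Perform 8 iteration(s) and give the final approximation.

Equation: x³ + x - 3 = 0
Fixed-point form: x = (3 - x)^(1/3)
x₀ = 1.2

x_1 = g(1.200000) = 1.216440
x_2 = g(1.216440) = 1.212726
x_3 = g(1.212726) = 1.213567
x_4 = g(1.213567) = 1.213377
x_5 = g(1.213377) = 1.213420
x_6 = g(1.213420) = 1.213410
x_7 = g(1.213410) = 1.213412
x_8 = g(1.213412) = 1.213412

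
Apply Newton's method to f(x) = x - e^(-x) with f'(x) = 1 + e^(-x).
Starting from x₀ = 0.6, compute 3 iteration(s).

f(x) = x - e^(-x)
f'(x) = 1 + e^(-x)
x₀ = 0.6

Newton-Raphson formula: x_{n+1} = x_n - f(x_n)/f'(x_n)

Iteration 1:
  f(0.600000) = 0.051188
  f'(0.600000) = 1.548812
  x_1 = 0.600000 - 0.051188/1.548812 = 0.566950
Iteration 2:
  f(0.566950) = -0.000303
  f'(0.566950) = 1.567253
  x_2 = 0.566950 - (-0.000303)/1.567253 = 0.567143
Iteration 3:
  f(0.567143) = 0.000000
  f'(0.567143) = 1.567143
  x_3 = 0.567143 - 0.000000/1.567143 = 0.567143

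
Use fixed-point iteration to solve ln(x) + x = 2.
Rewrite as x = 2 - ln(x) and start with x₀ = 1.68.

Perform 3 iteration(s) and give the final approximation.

Equation: ln(x) + x = 2
Fixed-point form: x = 2 - ln(x)
x₀ = 1.68

x_1 = g(1.680000) = 1.481206
x_2 = g(1.481206) = 1.607143
x_3 = g(1.607143) = 1.525542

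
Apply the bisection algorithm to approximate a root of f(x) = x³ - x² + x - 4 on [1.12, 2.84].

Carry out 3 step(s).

f(x) = x³ - x² + x - 4
Initial interval: [1.12, 2.84]

Iteration 1:
  c_1 = (1.120000 + 2.840000)/2 = 1.980000
  f(c_1) = f(1.980000) = 1.821992
  f(a) × f(c) < 0, new interval: [1.120000, 1.980000]
Iteration 2:
  c_2 = (1.120000 + 1.980000)/2 = 1.550000
  f(c_2) = f(1.550000) = -1.128625
  f(a) × f(c) ≥ 0, new interval: [1.550000, 1.980000]
Iteration 3:
  c_3 = (1.550000 + 1.980000)/2 = 1.765000
  f(c_3) = f(1.765000) = 0.148147
  f(a) × f(c) < 0, new interval: [1.550000, 1.765000]

After 3 iteration(s), the approximation is c_3 = 1.765000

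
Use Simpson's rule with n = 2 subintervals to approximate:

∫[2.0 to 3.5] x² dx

f(x) = x²
a = 2.0, b = 3.5, n = 2
h = (b - a)/n = 0.750000

Simpson's rule: (h/3)[f(x₀) + 4f(x₁) + 2f(x₂) + ... + f(xₙ)]

x_0 = 2.0000, f(x_0) = 4.000000, coefficient = 1
x_1 = 2.7500, f(x_1) = 7.562500, coefficient = 4
x_2 = 3.5000, f(x_2) = 12.250000, coefficient = 1

I ≈ (0.750000/3) × 46.500000 = 11.625000
Exact value: 11.625000
Error: 0.000000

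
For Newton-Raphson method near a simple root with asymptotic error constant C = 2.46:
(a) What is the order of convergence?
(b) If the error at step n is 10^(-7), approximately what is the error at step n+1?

(a) Newton-Raphson has quadratic (order 2) convergence near simple roots.
    This means |e_{n+1}| ≈ C|e_n|².

(b) With |e_n| = 10^(-7) and C = 2.46:
    |e_{n+1}| ≈ 2.46 × (10^(-7))² = 2.46 × 10^(-14)

(a) 2 (quadratic); (b) |e_{n+1}| ≈ 2.460e-14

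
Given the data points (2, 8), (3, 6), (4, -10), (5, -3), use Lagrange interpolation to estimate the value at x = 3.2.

Lagrange interpolation formula:
P(x) = Σ yᵢ × Lᵢ(x)
where Lᵢ(x) = Π_{j≠i} (x - xⱼ)/(xᵢ - xⱼ)

L_0(3.2) = (3.2 - 3)/(2 - 3) × (3.2 - 4)/(2 - 4) × (3.2 - 5)/(2 - 5) = -0.048000
L_1(3.2) = (3.2 - 2)/(3 - 2) × (3.2 - 4)/(3 - 4) × (3.2 - 5)/(3 - 5) = 0.864000
L_2(3.2) = (3.2 - 2)/(4 - 2) × (3.2 - 3)/(4 - 3) × (3.2 - 5)/(4 - 5) = 0.216000
L_3(3.2) = (3.2 - 2)/(5 - 2) × (3.2 - 3)/(5 - 3) × (3.2 - 4)/(5 - 4) = -0.032000

P(3.2) = 8×L_0(3.2) + 6×L_1(3.2) + (-10)×L_2(3.2) + (-3)×L_3(3.2)
P(3.2) = 2.736000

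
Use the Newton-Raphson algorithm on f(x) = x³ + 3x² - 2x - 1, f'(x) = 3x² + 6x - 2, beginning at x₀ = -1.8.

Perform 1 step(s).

f(x) = x³ + 3x² - 2x - 1
f'(x) = 3x² + 6x - 2
x₀ = -1.8

Newton-Raphson formula: x_{n+1} = x_n - f(x_n)/f'(x_n)

Iteration 1:
  f(-1.800000) = 6.488000
  f'(-1.800000) = -3.080000
  x_1 = -1.800000 - 6.488000/(-3.080000) = 0.306494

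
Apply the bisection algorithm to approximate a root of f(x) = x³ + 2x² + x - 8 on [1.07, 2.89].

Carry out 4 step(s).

f(x) = x³ + 2x² + x - 8
Initial interval: [1.07, 2.89]

Iteration 1:
  c_1 = (1.070000 + 2.890000)/2 = 1.980000
  f(c_1) = f(1.980000) = 9.583192
  f(a) × f(c) < 0, new interval: [1.070000, 1.980000]
Iteration 2:
  c_2 = (1.070000 + 1.980000)/2 = 1.525000
  f(c_2) = f(1.525000) = 1.722828
  f(a) × f(c) < 0, new interval: [1.070000, 1.525000]
Iteration 3:
  c_3 = (1.070000 + 1.525000)/2 = 1.297500
  f(c_3) = f(1.297500) = -1.151138
  f(a) × f(c) ≥ 0, new interval: [1.297500, 1.525000]
Iteration 4:
  c_4 = (1.297500 + 1.525000)/2 = 1.411250
  f(c_4) = f(1.411250) = 0.205186
  f(a) × f(c) < 0, new interval: [1.297500, 1.411250]

After 4 iteration(s), the approximation is c_4 = 1.411250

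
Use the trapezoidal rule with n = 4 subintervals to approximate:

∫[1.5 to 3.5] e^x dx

f(x) = e^x
a = 1.5, b = 3.5, n = 4
h = (b - a)/n = 0.500000

Trapezoidal rule: (h/2)[f(x₀) + 2f(x₁) + 2f(x₂) + ... + f(xₙ)]

x_0 = 1.5000, f(x_0) = 4.481689, coefficient = 1
x_1 = 2.0000, f(x_1) = 7.389056, coefficient = 2
x_2 = 2.5000, f(x_2) = 12.182494, coefficient = 2
x_3 = 3.0000, f(x_3) = 20.085537, coefficient = 2
x_4 = 3.5000, f(x_4) = 33.115452, coefficient = 1

I ≈ (0.500000/2) × 116.911315 = 29.227829
Exact value: 28.633763
Error: 0.594066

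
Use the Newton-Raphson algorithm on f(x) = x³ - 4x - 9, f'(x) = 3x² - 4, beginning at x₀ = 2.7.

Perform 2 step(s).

f(x) = x³ - 4x - 9
f'(x) = 3x² - 4
x₀ = 2.7

Newton-Raphson formula: x_{n+1} = x_n - f(x_n)/f'(x_n)

Iteration 1:
  f(2.700000) = -0.117000
  f'(2.700000) = 17.870000
  x_1 = 2.700000 - (-0.117000)/17.870000 = 2.706547
Iteration 2:
  f(2.706547) = 0.000348
  f'(2.706547) = 17.976195
  x_2 = 2.706547 - 0.000348/17.976195 = 2.706528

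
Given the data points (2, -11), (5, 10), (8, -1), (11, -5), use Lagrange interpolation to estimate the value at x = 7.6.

Lagrange interpolation formula:
P(x) = Σ yᵢ × Lᵢ(x)
where Lᵢ(x) = Π_{j≠i} (x - xⱼ)/(xᵢ - xⱼ)

L_0(7.6) = (7.6 - 5)/(2 - 5) × (7.6 - 8)/(2 - 8) × (7.6 - 11)/(2 - 11) = -0.021827
L_1(7.6) = (7.6 - 2)/(5 - 2) × (7.6 - 8)/(5 - 8) × (7.6 - 11)/(5 - 11) = 0.141037
L_2(7.6) = (7.6 - 2)/(8 - 2) × (7.6 - 5)/(8 - 5) × (7.6 - 11)/(8 - 11) = 0.916741
L_3(7.6) = (7.6 - 2)/(11 - 2) × (7.6 - 5)/(11 - 5) × (7.6 - 8)/(11 - 8) = -0.035951

P(7.6) = (-11)×L_0(7.6) + 10×L_1(7.6) + (-1)×L_2(7.6) + (-5)×L_3(7.6)
P(7.6) = 0.913481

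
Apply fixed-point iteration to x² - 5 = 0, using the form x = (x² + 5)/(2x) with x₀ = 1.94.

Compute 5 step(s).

Equation: x² - 5 = 0
Fixed-point form: x = (x² + 5)/(2x)
x₀ = 1.94

x_1 = g(1.940000) = 2.258660
x_2 = g(2.258660) = 2.236181
x_3 = g(2.236181) = 2.236068
x_4 = g(2.236068) = 2.236068
x_5 = g(2.236068) = 2.236068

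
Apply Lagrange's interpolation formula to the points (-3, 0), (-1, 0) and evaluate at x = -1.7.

Lagrange interpolation formula:
P(x) = Σ yᵢ × Lᵢ(x)
where Lᵢ(x) = Π_{j≠i} (x - xⱼ)/(xᵢ - xⱼ)

L_0(-1.7) = (-1.7 - (-1))/(-3 - (-1)) = 0.350000
L_1(-1.7) = (-1.7 - (-3))/(-1 - (-3)) = 0.650000

P(-1.7) = 0×L_0(-1.7) + 0×L_1(-1.7)
P(-1.7) = 0.000000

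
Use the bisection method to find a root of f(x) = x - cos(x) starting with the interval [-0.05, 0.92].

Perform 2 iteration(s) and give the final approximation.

f(x) = x - cos(x)
Initial interval: [-0.05, 0.92]

Iteration 1:
  c_1 = (-0.050000 + 0.920000)/2 = 0.435000
  f(c_1) = f(0.435000) = -0.471870
  f(a) × f(c) ≥ 0, new interval: [0.435000, 0.920000]
Iteration 2:
  c_2 = (0.435000 + 0.920000)/2 = 0.677500
  f(c_2) = f(0.677500) = -0.101642
  f(a) × f(c) ≥ 0, new interval: [0.677500, 0.920000]

After 2 iteration(s), the approximation is c_2 = 0.677500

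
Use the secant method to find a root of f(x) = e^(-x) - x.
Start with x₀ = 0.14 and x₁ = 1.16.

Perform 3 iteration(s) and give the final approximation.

f(x) = e^(-x) - x
x₀ = 0.14, x₁ = 1.16

Secant formula: x_{n+1} = x_n - f(x_n)(x_n - x_{n-1})/(f(x_n) - f(x_{n-1}))

Iteration 1:
  f(0.140000) = 0.729358
  f(1.160000) = -0.846514
  x_2 = 1.160000 - (-0.846514)×(1.160000 - 0.140000)/(-0.846514 - 0.729358)
       = 0.612085
Iteration 2:
  f(1.160000) = -0.846514
  f(0.612085) = -0.069866
  x_3 = 0.612085 - (-0.069866)×(0.612085 - 1.160000)/(-0.069866 - (-0.846514))
       = 0.562796
Iteration 3:
  f(0.612085) = -0.069866
  f(0.562796) = 0.006819
  x_4 = 0.562796 - 0.006819×(0.562796 - 0.612085)/(0.006819 - (-0.069866))
       = 0.567178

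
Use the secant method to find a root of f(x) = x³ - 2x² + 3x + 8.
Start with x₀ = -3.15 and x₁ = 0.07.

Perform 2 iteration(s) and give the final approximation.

f(x) = x³ - 2x² + 3x + 8
x₀ = -3.15, x₁ = 0.07

Secant formula: x_{n+1} = x_n - f(x_n)(x_n - x_{n-1})/(f(x_n) - f(x_{n-1}))

Iteration 1:
  f(-3.150000) = -52.550875
  f(0.070000) = 8.200543
  x_2 = 0.070000 - 8.200543×(0.070000 - (-3.150000))/(8.200543 - (-52.550875))
       = -0.364652
Iteration 2:
  f(0.070000) = 8.200543
  f(-0.364652) = 6.591612
  x_3 = -0.364652 - 6.591612×(-0.364652 - 0.070000)/(6.591612 - 8.200543)
       = -2.145375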